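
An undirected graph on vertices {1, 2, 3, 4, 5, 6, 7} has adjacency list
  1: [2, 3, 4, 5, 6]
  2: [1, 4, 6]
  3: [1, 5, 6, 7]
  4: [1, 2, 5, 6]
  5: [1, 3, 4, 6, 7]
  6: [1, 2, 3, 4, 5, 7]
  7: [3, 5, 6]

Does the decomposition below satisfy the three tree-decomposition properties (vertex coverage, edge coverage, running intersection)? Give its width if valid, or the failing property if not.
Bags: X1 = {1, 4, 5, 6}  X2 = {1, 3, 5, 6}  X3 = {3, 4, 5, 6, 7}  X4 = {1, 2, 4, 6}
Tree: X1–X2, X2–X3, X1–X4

A tree decomposition must satisfy three properties: every vertex lies in some bag; for every edge, both endpoints lie together in some bag; and for every vertex, the bags containing it form a connected subtree. Here bags containing vertex 4 are not connected in the tree, so the decomposition is invalid.

No — bags containing vertex 4 are not connected in the tree.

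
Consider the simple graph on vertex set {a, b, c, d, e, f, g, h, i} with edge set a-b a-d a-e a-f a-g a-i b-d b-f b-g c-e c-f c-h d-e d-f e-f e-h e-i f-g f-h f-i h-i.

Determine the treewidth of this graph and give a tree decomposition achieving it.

Treewidth 3.
One such decomposition:
Bags: B1 = {a, d, e, f}  B2 = {a, b, d, f}  B3 = {a, e, f, i}  B4 = {e, f, h, i}  B5 = {c, e, f, h}  B6 = {a, b, f, g}
Tree: B1–B2, B1–B3, B3–B4, B4–B5, B2–B6

The largest bag has 4 vertices, giving width 3; this decomposition certifies tw(G) ≤ 3. Conversely, {c, e, f, h} is a clique of size 4, and the vertices of any clique must share a bag in every tree decomposition; so some bag has ≥ 4 vertices and tw(G) ≥ 3. Hence tw(G) = 3 exactly.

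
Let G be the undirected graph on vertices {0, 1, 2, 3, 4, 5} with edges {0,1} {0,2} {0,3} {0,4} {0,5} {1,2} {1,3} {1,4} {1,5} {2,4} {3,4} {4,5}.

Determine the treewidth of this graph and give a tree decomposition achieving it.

Treewidth 3.
One such decomposition:
Bags: B1 = {0, 1, 2, 4}  B2 = {0, 1, 3, 4}  B3 = {0, 1, 4, 5}
Tree: B1–B2, B1–B3

Every bag has size at most 4, so the width is 4 − 1 = 3 and tw(G) ≤ 3. On the other hand G contains the 4-clique {0, 1, 2, 4}. A clique must lie in a single bag of any decomposition, so no decomposition can have width below 3. Combining the bounds, tw(G) = 3.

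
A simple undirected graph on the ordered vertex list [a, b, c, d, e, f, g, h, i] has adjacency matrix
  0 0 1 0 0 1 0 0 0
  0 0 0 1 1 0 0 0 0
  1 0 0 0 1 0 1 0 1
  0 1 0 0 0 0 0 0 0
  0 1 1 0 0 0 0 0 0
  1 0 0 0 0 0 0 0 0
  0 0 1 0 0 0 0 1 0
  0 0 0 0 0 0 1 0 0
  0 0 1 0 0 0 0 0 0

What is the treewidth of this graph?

1

A width-1 tree decomposition is:
Bags: B1 = {a, c}  B2 = {a, f}  B3 = {c, e}  B4 = {c, g}  B5 = {b, e}  B6 = {c, i}  B7 = {b, d}  B8 = {g, h}
Tree: B1–B2, B1–B3, B1–B4, B3–B5, B4–B6, B5–B7, B4–B8
The largest bag has 2 vertices, giving width 1; this decomposition certifies tw(G) ≤ 1. G has an edge, so its treewidth is at least 1. Hence tw(G) = 1 exactly.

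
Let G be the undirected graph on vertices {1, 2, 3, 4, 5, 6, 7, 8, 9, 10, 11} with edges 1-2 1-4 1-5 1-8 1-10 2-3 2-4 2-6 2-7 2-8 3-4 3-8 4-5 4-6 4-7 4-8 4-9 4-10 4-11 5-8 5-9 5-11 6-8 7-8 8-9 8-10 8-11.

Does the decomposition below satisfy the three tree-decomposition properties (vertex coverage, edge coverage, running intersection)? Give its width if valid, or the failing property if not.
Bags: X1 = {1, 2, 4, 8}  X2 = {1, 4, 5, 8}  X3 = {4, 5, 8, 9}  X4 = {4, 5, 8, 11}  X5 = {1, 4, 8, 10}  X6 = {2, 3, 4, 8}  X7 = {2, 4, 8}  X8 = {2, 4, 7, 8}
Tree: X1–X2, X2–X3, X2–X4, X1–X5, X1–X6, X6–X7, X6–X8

No — vertex 6 appears in no bag.

A tree decomposition must satisfy three properties: every vertex lies in some bag; for every edge, both endpoints lie together in some bag; and for every vertex, the bags containing it form a connected subtree. Here vertex 6 appears in no bag, so the decomposition is invalid.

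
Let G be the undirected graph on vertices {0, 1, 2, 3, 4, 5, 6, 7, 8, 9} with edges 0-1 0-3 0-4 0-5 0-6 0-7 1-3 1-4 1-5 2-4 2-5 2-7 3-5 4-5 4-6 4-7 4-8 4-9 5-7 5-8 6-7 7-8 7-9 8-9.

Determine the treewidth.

A width-3 tree decomposition is:
Bags: B1 = {0, 1, 4, 5}  B2 = {0, 4, 5, 7}  B3 = {4, 5, 7, 8}  B4 = {0, 1, 3, 5}  B5 = {2, 4, 5, 7}  B6 = {4, 7, 8, 9}  B7 = {0, 4, 6, 7}
Tree: B1–B2, B2–B3, B1–B4, B2–B5, B3–B6, B2–B7
Every bag has size at most 4, so the width is 4 − 1 = 3 and tw(G) ≤ 3. Conversely, {0, 1, 3, 5} is a clique of size 4, and the vertices of any clique must share a bag in every tree decomposition; so some bag has ≥ 4 vertices and tw(G) ≥ 3. Combining the bounds, tw(G) = 3.

3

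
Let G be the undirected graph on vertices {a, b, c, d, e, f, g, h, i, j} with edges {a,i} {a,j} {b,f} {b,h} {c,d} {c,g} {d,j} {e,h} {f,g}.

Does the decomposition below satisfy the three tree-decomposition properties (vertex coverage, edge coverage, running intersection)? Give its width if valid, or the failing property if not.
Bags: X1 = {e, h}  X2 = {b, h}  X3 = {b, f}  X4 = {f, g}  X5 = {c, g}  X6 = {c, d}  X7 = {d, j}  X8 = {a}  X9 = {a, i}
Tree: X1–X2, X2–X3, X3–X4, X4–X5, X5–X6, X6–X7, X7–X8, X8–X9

No — edge (j,a) lies in no bag.

A tree decomposition must satisfy three properties: every vertex lies in some bag; for every edge, both endpoints lie together in some bag; and for every vertex, the bags containing it form a connected subtree. Here edge (j,a) lies in no bag, so the decomposition is invalid.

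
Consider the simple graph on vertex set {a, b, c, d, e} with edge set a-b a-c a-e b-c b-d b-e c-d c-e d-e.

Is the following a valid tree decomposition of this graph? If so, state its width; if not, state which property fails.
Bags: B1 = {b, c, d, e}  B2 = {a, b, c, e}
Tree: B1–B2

Checking the three conditions: (i) the bags cover all of {a, b, c, d, e}; (ii) for each edge, some bag contains both endpoints; (iii) the bags containing any fixed vertex form a subtree. All hold, so the decomposition is valid with width 4 − 1 = 3.

Yes; width 3.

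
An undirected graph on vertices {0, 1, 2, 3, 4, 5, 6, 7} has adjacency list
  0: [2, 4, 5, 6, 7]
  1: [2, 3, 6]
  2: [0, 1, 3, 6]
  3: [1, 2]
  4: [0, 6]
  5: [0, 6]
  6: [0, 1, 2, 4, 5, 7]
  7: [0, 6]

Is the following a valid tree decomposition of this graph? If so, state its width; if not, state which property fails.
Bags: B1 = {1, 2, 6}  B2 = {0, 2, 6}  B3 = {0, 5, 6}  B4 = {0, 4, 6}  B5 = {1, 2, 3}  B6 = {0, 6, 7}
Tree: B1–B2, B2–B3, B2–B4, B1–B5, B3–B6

Checking the three conditions: (i) the bags cover all of {0, 1, 2, 3, 4, 5, 6, 7}; (ii) for each edge, some bag contains both endpoints; (iii) the bags containing any fixed vertex form a subtree. All hold, so the decomposition is valid with width 3 − 1 = 2.

Yes; width 2.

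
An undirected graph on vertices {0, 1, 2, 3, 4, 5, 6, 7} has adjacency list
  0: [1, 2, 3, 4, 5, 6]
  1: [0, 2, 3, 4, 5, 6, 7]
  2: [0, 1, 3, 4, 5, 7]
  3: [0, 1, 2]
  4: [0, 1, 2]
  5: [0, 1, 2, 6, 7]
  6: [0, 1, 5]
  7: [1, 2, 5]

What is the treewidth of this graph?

A width-3 tree decomposition is:
Bags: B1 = {0, 1, 2, 3}  B2 = {0, 1, 2, 5}  B3 = {0, 1, 5, 6}  B4 = {0, 1, 2, 4}  B5 = {1, 2, 5, 7}
Tree: B1–B2, B2–B3, B2–B4, B2–B5
Each bag holds 4 vertices, so the decomposition has width 3, which upper-bounds the treewidth. On the other hand G contains the 4-clique {0, 1, 2, 3}. A clique must lie in a single bag of any decomposition, so no decomposition can have width below 3. Therefore the treewidth is 3.

3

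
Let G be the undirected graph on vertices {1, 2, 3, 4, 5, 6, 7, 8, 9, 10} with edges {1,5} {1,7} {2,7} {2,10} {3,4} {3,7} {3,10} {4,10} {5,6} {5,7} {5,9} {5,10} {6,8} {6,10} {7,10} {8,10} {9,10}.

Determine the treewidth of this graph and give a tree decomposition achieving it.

Treewidth 2.
One optimal decomposition is:
Bags: B1 = {5, 6, 10}  B2 = {5, 7, 10}  B3 = {3, 7, 10}  B4 = {3, 4, 10}  B5 = {2, 7, 10}  B6 = {5, 9, 10}  B7 = {1, 5, 7}  B8 = {6, 8, 10}
Tree: B1–B2, B2–B3, B3–B4, B2–B5, B1–B6, B2–B7, B1–B8

Every bag has size at most 3, so the width is 3 − 1 = 2 and tw(G) ≤ 2. Conversely, {1, 5, 7} is a clique of size 3, and the vertices of any clique must share a bag in every tree decomposition; so some bag has ≥ 3 vertices and tw(G) ≥ 2. Hence tw(G) = 2 exactly.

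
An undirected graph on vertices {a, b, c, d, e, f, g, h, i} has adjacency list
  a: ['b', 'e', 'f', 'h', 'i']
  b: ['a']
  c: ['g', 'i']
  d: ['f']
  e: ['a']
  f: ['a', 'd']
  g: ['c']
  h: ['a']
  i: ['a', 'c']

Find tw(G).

A width-1 tree decomposition is:
Bags: B1 = {a, b}  B2 = {a, f}  B3 = {d, f}  B4 = {a, i}  B5 = {a, h}  B6 = {c, i}  B7 = {a, e}  B8 = {c, g}
Tree: B1–B2, B2–B3, B1–B4, B1–B5, B4–B6, B4–B7, B6–B8
Each bag holds 2 vertices, so the decomposition has width 1, which upper-bounds the treewidth. Any graph with an edge has treewidth ≥ 1, and G has the edge b–a. Combining the bounds, tw(G) = 1.

1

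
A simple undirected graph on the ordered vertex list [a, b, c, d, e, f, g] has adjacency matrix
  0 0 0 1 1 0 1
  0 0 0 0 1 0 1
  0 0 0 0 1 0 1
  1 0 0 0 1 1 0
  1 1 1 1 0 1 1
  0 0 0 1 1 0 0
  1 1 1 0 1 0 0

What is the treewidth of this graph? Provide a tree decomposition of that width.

Each bag holds 3 vertices, so the decomposition has width 2, which upper-bounds the treewidth. On the other hand G contains the 3-clique {a, d, e}. A clique must lie in a single bag of any decomposition, so no decomposition can have width below 2. Combining the bounds, tw(G) = 2.

Treewidth 2.
Bags: B1 = {a, e, g}  B2 = {c, e, g}  B3 = {b, e, g}  B4 = {a, d, e}  B5 = {d, e, f}
Tree: B1–B2, B1–B3, B1–B4, B4–B5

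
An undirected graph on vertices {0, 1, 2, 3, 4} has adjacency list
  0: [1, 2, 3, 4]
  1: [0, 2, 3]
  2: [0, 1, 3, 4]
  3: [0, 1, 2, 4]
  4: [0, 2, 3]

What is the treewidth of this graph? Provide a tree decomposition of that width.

Treewidth 3.
Bags: B1 = {0, 1, 2, 3}  B2 = {0, 2, 3, 4}
Tree: B1–B2

Every bag has size at most 4, so the width is 4 − 1 = 3 and tw(G) ≤ 3. On the other hand G contains the 4-clique {0, 1, 2, 3}. A clique must lie in a single bag of any decomposition, so no decomposition can have width below 3. Hence tw(G) = 3 exactly.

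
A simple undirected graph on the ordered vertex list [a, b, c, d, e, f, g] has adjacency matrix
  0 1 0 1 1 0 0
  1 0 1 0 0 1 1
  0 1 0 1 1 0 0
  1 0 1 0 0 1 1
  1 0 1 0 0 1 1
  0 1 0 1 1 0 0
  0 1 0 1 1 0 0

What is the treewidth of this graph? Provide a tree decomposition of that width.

Each bag holds 4 vertices, so the decomposition has width 3, which upper-bounds the treewidth. For the lower bound: the 4 vertex sets {c,e}, {b,g}, {d}, {f} are disjoint, each induces a connected subgraph, and every pair is joined by at least one edge of G. Contracting each set to a single vertex therefore yields K_{4} as a minor, and since treewidth is minor-monotone, tw(G) ≥ tw(K_{4}) = 3. Therefore the treewidth is 3.

Treewidth 3.
Bags: B1 = {b, c, d, e}  B2 = {b, d, e, g}  B3 = {b, d, e, f}  B4 = {a, b, d, e}
Tree: B1–B2, B2–B3, B3–B4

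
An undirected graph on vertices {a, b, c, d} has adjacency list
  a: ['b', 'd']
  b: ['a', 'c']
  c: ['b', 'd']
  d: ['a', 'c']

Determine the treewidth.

2

A width-2 tree decomposition is:
Bags: B1 = {b, c, d}  B2 = {a, b, d}
Tree: B1–B2
The largest bag has 3 vertices, giving width 2; this decomposition certifies tw(G) ≤ 2. The edges b–c–d–a–b form a cycle, so G is not a tree and its treewidth is at least 2. Hence tw(G) = 2 exactly.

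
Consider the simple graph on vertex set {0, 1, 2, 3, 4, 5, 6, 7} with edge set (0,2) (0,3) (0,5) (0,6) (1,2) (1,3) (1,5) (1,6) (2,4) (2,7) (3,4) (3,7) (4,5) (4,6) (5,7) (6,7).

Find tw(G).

4

A width-4 tree decomposition is:
Bags: B1 = {0, 1, 4, 5, 7}  B2 = {0, 1, 2, 4, 7}  B3 = {0, 1, 4, 6, 7}  B4 = {0, 1, 3, 4, 7}
Tree: B1–B2, B2–B3, B3–B4
Each bag holds 5 vertices, so the decomposition has width 4, which upper-bounds the treewidth. For the lower bound: the 5 vertex sets {0,5}, {2,4}, {6,7}, {1}, {3} are disjoint, each induces a connected subgraph, and every pair is joined by at least one edge of G. Contracting each set to a single vertex therefore yields K_{5} as a minor, and since treewidth is minor-monotone, tw(G) ≥ tw(K_{5}) = 4. Hence tw(G) = 4 exactly.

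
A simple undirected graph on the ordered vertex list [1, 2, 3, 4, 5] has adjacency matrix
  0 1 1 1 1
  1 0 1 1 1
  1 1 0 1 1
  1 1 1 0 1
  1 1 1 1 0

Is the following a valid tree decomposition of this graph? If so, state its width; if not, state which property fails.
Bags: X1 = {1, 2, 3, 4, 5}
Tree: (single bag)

Yes; width 4.

Vertex coverage: the bags together contain {1, 2, 3, 4, 5}, the full vertex set. Edge coverage: each edge of G has both endpoints in at least one bag. Running intersection: for every vertex, the bags containing it form a connected subtree. All three properties hold, so this is a valid tree decomposition of width max|bag| − 1 = 4, and hence tw(G) ≤ 4.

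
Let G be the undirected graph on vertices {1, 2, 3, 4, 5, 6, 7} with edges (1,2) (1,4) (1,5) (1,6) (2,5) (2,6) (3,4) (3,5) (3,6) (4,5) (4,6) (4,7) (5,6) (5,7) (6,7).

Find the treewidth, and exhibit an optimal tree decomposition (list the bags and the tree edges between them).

The largest bag has 4 vertices, giving width 3; this decomposition certifies tw(G) ≤ 3. For the lower bound, the 4 vertices {1, 2, 5, 6} are pairwise adjacent, and any tree decomposition puts a clique entirely inside one bag — forcing width ≥ 3. Hence tw(G) = 3 exactly.

Treewidth 3.
One such decomposition:
Bags: B1 = {1, 4, 5, 6}  B2 = {4, 5, 6, 7}  B3 = {1, 2, 5, 6}  B4 = {3, 4, 5, 6}
Tree: B1–B2, B1–B3, B2–B4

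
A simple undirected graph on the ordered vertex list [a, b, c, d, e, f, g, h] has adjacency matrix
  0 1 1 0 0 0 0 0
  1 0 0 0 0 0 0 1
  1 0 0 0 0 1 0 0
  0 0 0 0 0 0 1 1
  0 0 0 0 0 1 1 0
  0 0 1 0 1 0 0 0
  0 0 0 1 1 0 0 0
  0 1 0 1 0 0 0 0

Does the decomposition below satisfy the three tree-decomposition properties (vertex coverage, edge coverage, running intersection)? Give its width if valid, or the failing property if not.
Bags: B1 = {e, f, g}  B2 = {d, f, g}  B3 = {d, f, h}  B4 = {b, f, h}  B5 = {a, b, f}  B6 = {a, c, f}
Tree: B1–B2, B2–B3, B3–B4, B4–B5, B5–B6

Vertex coverage: the bags together contain {a, b, c, d, e, f, g, h}, the full vertex set. Edge coverage: each edge of G has both endpoints in at least one bag. Running intersection: for every vertex, the bags containing it form a connected subtree. All three properties hold, so this is a valid tree decomposition of width max|bag| − 1 = 2, and hence tw(G) ≤ 2.

Yes; width 2.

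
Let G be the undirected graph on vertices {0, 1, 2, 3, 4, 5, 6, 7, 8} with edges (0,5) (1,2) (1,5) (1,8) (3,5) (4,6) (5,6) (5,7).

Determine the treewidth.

1

A width-1 tree decomposition is:
Bags: B1 = {1, 5}  B2 = {5, 6}  B3 = {1, 2}  B4 = {4, 6}  B5 = {5, 7}  B6 = {3, 5}  B7 = {1, 8}  B8 = {0, 5}
Tree: B1–B2, B1–B3, B2–B4, B1–B5, B5–B6, B1–B7, B5–B8
The largest bag has 2 vertices, giving width 1; this decomposition certifies tw(G) ≤ 1. Since G has at least one edge (e.g. 1–5), it is not an edgeless graph, so tw(G) ≥ 1. Therefore the treewidth is 1.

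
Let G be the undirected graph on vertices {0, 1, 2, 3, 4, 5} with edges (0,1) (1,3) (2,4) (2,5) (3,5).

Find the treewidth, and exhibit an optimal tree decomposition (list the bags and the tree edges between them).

Treewidth 1.
Bags: B1 = {0, 1}  B2 = {1, 3}  B3 = {3, 5}  B4 = {2, 5}  B5 = {2, 4}
Tree: B1–B2, B2–B3, B3–B4, B4–B5

Each bag holds 2 vertices, so the decomposition has width 1, which upper-bounds the treewidth. G has an edge, so its treewidth is at least 1. The upper and lower bounds meet at 1, so that is the treewidth.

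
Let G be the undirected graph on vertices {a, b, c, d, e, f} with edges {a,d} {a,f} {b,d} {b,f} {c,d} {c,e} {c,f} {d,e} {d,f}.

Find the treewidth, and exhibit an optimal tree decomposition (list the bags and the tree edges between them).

Each bag holds 3 vertices, so the decomposition has width 2, which upper-bounds the treewidth. On the other hand G contains the 3-clique {c, d, e}. A clique must lie in a single bag of any decomposition, so no decomposition can have width below 2. Combining the bounds, tw(G) = 2.

Treewidth 2.
One such decomposition:
Bags: B1 = {a, d, f}  B2 = {c, d, f}  B3 = {c, d, e}  B4 = {b, d, f}
Tree: B1–B2, B2–B3, B1–B4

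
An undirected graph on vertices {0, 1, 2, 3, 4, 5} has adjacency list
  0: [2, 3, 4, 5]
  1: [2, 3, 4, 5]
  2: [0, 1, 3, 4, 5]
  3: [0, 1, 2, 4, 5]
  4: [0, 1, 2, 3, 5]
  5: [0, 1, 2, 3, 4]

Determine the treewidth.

4

A width-4 tree decomposition is:
Bags: B1 = {1, 2, 3, 4, 5}  B2 = {0, 2, 3, 4, 5}
Tree: B1–B2
Every bag has size at most 5, so the width is 5 − 1 = 4 and tw(G) ≤ 4. For the lower bound, the 5 vertices {0, 2, 3, 4, 5} are pairwise adjacent, and any tree decomposition puts a clique entirely inside one bag — forcing width ≥ 4. The upper and lower bounds meet at 4, so that is the treewidth.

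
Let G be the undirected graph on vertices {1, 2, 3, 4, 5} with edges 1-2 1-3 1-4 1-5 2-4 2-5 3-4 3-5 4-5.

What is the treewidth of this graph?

3

A width-3 tree decomposition is:
Bags: B1 = {1, 3, 4, 5}  B2 = {1, 2, 4, 5}
Tree: B1–B2
Each bag holds 4 vertices, so the decomposition has width 3, which upper-bounds the treewidth. On the other hand G contains the 4-clique {1, 2, 4, 5}. A clique must lie in a single bag of any decomposition, so no decomposition can have width below 3. Therefore the treewidth is 3.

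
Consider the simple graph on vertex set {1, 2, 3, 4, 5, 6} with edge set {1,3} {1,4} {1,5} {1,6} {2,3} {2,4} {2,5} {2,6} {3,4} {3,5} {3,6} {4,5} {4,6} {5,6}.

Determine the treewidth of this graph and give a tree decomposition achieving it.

Treewidth 4.
One such decomposition:
Bags: B1 = {1, 3, 4, 5, 6}  B2 = {2, 3, 4, 5, 6}
Tree: B1–B2

Each bag holds 5 vertices, so the decomposition has width 4, which upper-bounds the treewidth. On the other hand G contains the 5-clique {1, 3, 4, 5, 6}. A clique must lie in a single bag of any decomposition, so no decomposition can have width below 4. The upper and lower bounds meet at 4, so that is the treewidth.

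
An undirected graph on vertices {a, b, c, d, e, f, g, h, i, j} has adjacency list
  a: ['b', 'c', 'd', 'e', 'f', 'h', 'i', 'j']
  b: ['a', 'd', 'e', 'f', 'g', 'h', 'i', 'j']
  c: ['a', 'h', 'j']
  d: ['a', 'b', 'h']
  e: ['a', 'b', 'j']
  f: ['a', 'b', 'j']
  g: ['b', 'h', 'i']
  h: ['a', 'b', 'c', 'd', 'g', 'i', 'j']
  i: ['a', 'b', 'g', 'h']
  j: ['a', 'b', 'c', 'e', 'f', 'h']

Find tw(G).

A width-3 tree decomposition is:
Bags: B1 = {a, b, h, j}  B2 = {a, b, e, j}  B3 = {a, b, f, j}  B4 = {a, b, h, i}  B5 = {a, c, h, j}  B6 = {a, b, d, h}  B7 = {b, g, h, i}
Tree: B1–B2, B2–B3, B1–B4, B1–B5, B4–B6, B4–B7
Every bag has size at most 4, so the width is 4 − 1 = 3 and tw(G) ≤ 3. Conversely, {a, c, h, j} is a clique of size 4, and the vertices of any clique must share a bag in every tree decomposition; so some bag has ≥ 4 vertices and tw(G) ≥ 3. Combining the bounds, tw(G) = 3.

3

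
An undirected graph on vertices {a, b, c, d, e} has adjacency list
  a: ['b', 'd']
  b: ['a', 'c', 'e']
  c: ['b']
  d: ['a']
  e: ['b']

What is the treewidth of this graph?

1

A width-1 tree decomposition is:
Bags: B1 = {a, b}  B2 = {a, d}  B3 = {b, e}  B4 = {b, c}
Tree: B1–B2, B1–B3, B1–B4
Each bag holds 2 vertices, so the decomposition has width 1, which upper-bounds the treewidth. G has an edge, so its treewidth is at least 1. Therefore the treewidth is 1.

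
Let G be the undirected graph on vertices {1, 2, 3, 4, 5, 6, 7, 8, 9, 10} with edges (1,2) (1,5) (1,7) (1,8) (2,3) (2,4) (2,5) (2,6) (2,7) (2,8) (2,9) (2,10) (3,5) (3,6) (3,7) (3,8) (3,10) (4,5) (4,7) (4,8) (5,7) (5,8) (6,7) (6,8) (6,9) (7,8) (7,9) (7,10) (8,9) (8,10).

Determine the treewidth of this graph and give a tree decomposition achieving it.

Treewidth 4.
One such decomposition:
Bags: B1 = {2, 4, 5, 7, 8}  B2 = {1, 2, 5, 7, 8}  B3 = {2, 3, 5, 7, 8}  B4 = {2, 3, 7, 8, 10}  B5 = {2, 3, 6, 7, 8}  B6 = {2, 6, 7, 8, 9}
Tree: B1–B2, B2–B3, B3–B4, B4–B5, B5–B6

Every bag has size at most 5, so the width is 5 − 1 = 4 and tw(G) ≤ 4. On the other hand G contains the 5-clique {1, 2, 5, 7, 8}. A clique must lie in a single bag of any decomposition, so no decomposition can have width below 4. Therefore the treewidth is 4.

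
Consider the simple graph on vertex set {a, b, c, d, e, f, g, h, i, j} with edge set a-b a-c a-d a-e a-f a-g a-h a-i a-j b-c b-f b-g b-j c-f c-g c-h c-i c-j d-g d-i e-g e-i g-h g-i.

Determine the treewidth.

3

A width-3 tree decomposition is:
Bags: B1 = {a, b, c, f}  B2 = {a, b, c, g}  B3 = {a, c, g, i}  B4 = {a, e, g, i}  B5 = {a, d, g, i}  B6 = {a, c, g, h}  B7 = {a, b, c, j}
Tree: B1–B2, B2–B3, B3–B4, B3–B5, B2–B6, B1–B7
The largest bag has 4 vertices, giving width 3; this decomposition certifies tw(G) ≤ 3. For the lower bound, the 4 vertices {a, c, g, h} are pairwise adjacent, and any tree decomposition puts a clique entirely inside one bag — forcing width ≥ 3. Hence tw(G) = 3 exactly.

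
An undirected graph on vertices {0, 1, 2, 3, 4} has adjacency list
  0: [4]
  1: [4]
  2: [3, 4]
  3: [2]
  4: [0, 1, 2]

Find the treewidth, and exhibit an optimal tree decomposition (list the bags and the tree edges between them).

Treewidth 1.
One such decomposition:
Bags: B1 = {0, 4}  B2 = {2, 4}  B3 = {2, 3}  B4 = {1, 4}
Tree: B1–B2, B2–B3, B1–B4

The largest bag has 2 vertices, giving width 1; this decomposition certifies tw(G) ≤ 1. Since G has at least one edge (e.g. 4–0), it is not an edgeless graph, so tw(G) ≥ 1. The upper and lower bounds meet at 1, so that is the treewidth.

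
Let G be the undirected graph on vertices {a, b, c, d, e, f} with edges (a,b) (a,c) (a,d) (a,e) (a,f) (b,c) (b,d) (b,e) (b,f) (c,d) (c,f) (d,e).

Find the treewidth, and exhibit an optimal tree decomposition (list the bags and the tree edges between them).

Treewidth 3.
Bags: B1 = {a, b, c, f}  B2 = {a, b, c, d}  B3 = {a, b, d, e}
Tree: B1–B2, B2–B3

Every bag has size at most 4, so the width is 4 − 1 = 3 and tw(G) ≤ 3. On the other hand G contains the 4-clique {a, b, d, e}. A clique must lie in a single bag of any decomposition, so no decomposition can have width below 3. Therefore the treewidth is 3.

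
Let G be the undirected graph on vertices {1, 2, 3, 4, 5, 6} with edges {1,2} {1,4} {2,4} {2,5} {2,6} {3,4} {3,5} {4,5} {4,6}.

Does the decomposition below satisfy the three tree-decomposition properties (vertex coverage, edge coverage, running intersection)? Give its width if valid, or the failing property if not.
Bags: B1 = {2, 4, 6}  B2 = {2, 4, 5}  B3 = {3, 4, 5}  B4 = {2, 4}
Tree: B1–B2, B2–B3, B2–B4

No — vertex 1 appears in no bag.

A tree decomposition must satisfy three properties: every vertex lies in some bag; for every edge, both endpoints lie together in some bag; and for every vertex, the bags containing it form a connected subtree. Here vertex 1 appears in no bag, so the decomposition is invalid.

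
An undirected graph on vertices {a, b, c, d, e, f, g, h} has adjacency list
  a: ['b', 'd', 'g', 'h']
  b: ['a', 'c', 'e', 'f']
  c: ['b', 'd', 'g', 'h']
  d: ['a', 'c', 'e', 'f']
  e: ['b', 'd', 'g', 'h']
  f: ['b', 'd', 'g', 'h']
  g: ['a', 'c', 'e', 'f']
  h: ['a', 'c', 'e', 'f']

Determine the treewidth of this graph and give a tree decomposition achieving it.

The largest bag has 5 vertices, giving width 4; this decomposition certifies tw(G) ≤ 4. For the lower bound: the 5 vertex sets {b,e}, {a,d}, {c,g}, {h}, {f} are disjoint, each induces a connected subgraph, and every pair is joined by at least one edge of G. Contracting each set to a single vertex therefore yields K_{5} as a minor, and since treewidth is minor-monotone, tw(G) ≥ tw(K_{5}) = 4. Therefore the treewidth is 4.

Treewidth 4.
One such decomposition:
Bags: B1 = {b, d, e, g, h}  B2 = {a, b, d, g, h}  B3 = {b, c, d, g, h}  B4 = {b, d, f, g, h}
Tree: B1–B2, B2–B3, B3–B4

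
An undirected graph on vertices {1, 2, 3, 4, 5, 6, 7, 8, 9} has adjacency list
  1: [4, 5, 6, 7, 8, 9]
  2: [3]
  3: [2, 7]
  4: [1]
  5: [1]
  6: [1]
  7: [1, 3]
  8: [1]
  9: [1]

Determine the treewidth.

1

A width-1 tree decomposition is:
Bags: B1 = {2, 3}  B2 = {3, 7}  B3 = {1, 7}  B4 = {1, 4}  B5 = {1, 8}  B6 = {1, 9}  B7 = {1, 5}  B8 = {1, 6}
Tree: B1–B2, B2–B3, B3–B4, B4–B5, B3–B6, B3–B7, B7–B8
Every bag has size at most 2, so the width is 2 − 1 = 1 and tw(G) ≤ 1. Since G has at least one edge (e.g. 2–3), it is not an edgeless graph, so tw(G) ≥ 1. Therefore the treewidth is 1.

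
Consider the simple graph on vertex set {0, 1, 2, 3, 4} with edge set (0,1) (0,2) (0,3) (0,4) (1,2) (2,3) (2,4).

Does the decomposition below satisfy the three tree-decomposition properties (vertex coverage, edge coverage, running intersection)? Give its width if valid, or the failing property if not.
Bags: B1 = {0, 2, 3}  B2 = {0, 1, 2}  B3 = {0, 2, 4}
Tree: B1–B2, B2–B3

Yes; width 2.

Every vertex of G appears in some bag (union = {0, 1, 2, 3, 4}); every edge is covered by a bag; and for each vertex v the set of bags containing v is connected in the bag tree. The decomposition is therefore valid. The largest bag has 3 vertices, so the width is 2.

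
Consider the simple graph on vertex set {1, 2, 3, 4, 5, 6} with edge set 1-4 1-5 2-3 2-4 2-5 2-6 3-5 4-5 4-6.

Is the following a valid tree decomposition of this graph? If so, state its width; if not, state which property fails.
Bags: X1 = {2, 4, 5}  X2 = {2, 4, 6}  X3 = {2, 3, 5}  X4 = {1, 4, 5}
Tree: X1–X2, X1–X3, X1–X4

Checking the three conditions: (i) the bags cover all of {1, 2, 3, 4, 5, 6}; (ii) for each edge, some bag contains both endpoints; (iii) the bags containing any fixed vertex form a subtree. All hold, so the decomposition is valid with width 3 − 1 = 2.

Yes; width 2.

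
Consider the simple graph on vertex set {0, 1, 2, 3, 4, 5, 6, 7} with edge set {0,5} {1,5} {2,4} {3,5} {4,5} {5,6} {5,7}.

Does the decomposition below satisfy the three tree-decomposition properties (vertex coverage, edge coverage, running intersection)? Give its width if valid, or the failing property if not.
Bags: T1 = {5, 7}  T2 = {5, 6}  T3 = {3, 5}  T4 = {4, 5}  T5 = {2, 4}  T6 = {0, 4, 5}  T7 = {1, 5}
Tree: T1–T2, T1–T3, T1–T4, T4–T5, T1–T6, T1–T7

No — bags containing vertex 4 are not connected in the tree.

A tree decomposition must satisfy three properties: every vertex lies in some bag; for every edge, both endpoints lie together in some bag; and for every vertex, the bags containing it form a connected subtree. Here bags containing vertex 4 are not connected in the tree, so the decomposition is invalid.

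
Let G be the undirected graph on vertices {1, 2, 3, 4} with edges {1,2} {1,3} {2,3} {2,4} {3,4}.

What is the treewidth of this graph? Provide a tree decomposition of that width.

Treewidth 2.
Bags: B1 = {2, 3, 4}  B2 = {1, 2, 3}
Tree: B1–B2

Each bag holds 3 vertices, so the decomposition has width 2, which upper-bounds the treewidth. On the other hand G contains the 3-clique {1, 2, 3}. A clique must lie in a single bag of any decomposition, so no decomposition can have width below 2. The upper and lower bounds meet at 2, so that is the treewidth.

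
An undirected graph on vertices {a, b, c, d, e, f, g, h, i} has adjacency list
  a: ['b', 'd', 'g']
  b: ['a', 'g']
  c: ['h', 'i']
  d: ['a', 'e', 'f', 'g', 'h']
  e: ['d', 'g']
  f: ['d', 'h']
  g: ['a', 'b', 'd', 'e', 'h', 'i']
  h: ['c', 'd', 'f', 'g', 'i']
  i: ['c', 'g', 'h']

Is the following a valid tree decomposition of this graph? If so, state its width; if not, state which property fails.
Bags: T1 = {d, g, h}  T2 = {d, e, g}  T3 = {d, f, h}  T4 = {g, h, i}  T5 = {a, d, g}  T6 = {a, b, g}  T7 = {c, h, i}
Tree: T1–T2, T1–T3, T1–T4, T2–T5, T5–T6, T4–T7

Yes; width 2.

Vertex coverage: the bags together contain {a, b, c, d, e, f, g, h, i}, the full vertex set. Edge coverage: each edge of G has both endpoints in at least one bag. Running intersection: for every vertex, the bags containing it form a connected subtree. All three properties hold, so this is a valid tree decomposition of width max|bag| − 1 = 2, and hence tw(G) ≤ 2.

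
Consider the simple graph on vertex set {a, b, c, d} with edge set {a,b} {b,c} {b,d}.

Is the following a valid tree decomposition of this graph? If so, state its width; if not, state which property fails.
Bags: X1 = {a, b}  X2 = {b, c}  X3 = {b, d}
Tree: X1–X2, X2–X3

Vertex coverage: the bags together contain {a, b, c, d}, the full vertex set. Edge coverage: each edge of G has both endpoints in at least one bag. Running intersection: for every vertex, the bags containing it form a connected subtree. All three properties hold, so this is a valid tree decomposition of width max|bag| − 1 = 1, and hence tw(G) ≤ 1.

Yes; width 1.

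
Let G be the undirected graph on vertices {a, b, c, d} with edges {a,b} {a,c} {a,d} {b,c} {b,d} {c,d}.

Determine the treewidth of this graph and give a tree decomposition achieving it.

Treewidth 3.
One optimal decomposition is:
Bags: B1 = {a, b, c, d}
Tree: (single bag)

With just one bag of size 4, the width is 4 − 1 = 3, so tw(G) ≤ 3. On the other hand G contains the 4-clique {a, b, c, d}. A clique must lie in a single bag of any decomposition, so no decomposition can have width below 3. Combining the bounds, tw(G) = 3.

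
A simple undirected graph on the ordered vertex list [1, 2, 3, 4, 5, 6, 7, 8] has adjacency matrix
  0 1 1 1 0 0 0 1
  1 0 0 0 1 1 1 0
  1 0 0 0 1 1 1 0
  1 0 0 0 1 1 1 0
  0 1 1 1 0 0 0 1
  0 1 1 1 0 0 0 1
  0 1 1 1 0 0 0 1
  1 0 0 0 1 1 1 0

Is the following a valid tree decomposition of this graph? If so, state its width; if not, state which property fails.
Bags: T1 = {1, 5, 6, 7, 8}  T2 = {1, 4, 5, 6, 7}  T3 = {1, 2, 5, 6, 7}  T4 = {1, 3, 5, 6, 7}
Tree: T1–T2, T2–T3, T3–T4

Yes; width 4.

Every vertex of G appears in some bag (union = {1, 2, 3, 4, 5, 6, 7, 8}); every edge is covered by a bag; and for each vertex v the set of bags containing v is connected in the bag tree. The decomposition is therefore valid. The largest bag has 5 vertices, so the width is 4.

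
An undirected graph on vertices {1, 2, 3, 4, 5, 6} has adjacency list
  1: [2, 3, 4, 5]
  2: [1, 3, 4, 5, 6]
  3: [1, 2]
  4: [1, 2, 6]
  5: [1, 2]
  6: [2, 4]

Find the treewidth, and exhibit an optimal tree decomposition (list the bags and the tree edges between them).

Treewidth 2.
Bags: B1 = {1, 2, 3}  B2 = {1, 2, 5}  B3 = {1, 2, 4}  B4 = {2, 4, 6}
Tree: B1–B2, B2–B3, B3–B4

Every bag has size at most 3, so the width is 3 − 1 = 2 and tw(G) ≤ 2. Conversely, {1, 2, 3} is a clique of size 3, and the vertices of any clique must share a bag in every tree decomposition; so some bag has ≥ 3 vertices and tw(G) ≥ 2. The upper and lower bounds meet at 2, so that is the treewidth.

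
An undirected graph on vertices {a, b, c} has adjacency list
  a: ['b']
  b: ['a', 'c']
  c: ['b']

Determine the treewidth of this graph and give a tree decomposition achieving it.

Every bag has size at most 2, so the width is 2 − 1 = 1 and tw(G) ≤ 1. Any graph with an edge has treewidth ≥ 1, and G has the edge c–b. The upper and lower bounds meet at 1, so that is the treewidth.

Treewidth 1.
One optimal decomposition is:
Bags: B1 = {b, c}  B2 = {a, b}
Tree: B1–B2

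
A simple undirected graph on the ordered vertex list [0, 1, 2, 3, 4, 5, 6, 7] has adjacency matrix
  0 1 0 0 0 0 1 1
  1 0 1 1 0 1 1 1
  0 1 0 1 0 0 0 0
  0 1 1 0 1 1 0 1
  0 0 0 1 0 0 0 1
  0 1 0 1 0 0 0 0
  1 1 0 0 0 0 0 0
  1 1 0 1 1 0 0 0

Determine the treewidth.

A width-2 tree decomposition is:
Bags: B1 = {1, 3, 5}  B2 = {1, 3, 7}  B3 = {0, 1, 7}  B4 = {0, 1, 6}  B5 = {1, 2, 3}  B6 = {3, 4, 7}
Tree: B1–B2, B2–B3, B3–B4, B1–B5, B2–B6
Every bag has size at most 3, so the width is 3 − 1 = 2 and tw(G) ≤ 2. Conversely, {0, 1, 6} is a clique of size 3, and the vertices of any clique must share a bag in every tree decomposition; so some bag has ≥ 3 vertices and tw(G) ≥ 2. Combining the bounds, tw(G) = 2.

2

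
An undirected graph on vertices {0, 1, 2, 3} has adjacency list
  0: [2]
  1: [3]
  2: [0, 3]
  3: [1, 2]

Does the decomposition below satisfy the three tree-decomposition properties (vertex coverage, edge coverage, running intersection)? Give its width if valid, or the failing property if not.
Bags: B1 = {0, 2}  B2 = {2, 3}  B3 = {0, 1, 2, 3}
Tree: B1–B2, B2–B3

A tree decomposition must satisfy three properties: every vertex lies in some bag; for every edge, both endpoints lie together in some bag; and for every vertex, the bags containing it form a connected subtree. Here bags containing vertex 0 are not connected in the tree, so the decomposition is invalid.

No — bags containing vertex 0 are not connected in the tree.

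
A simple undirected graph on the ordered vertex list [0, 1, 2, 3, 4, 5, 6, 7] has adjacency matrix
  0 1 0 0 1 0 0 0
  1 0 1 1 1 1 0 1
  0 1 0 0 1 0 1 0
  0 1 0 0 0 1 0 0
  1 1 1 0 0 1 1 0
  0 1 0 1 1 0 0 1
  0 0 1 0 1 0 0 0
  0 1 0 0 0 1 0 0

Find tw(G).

A width-2 tree decomposition is:
Bags: B1 = {0, 1, 4}  B2 = {1, 4, 5}  B3 = {1, 5, 7}  B4 = {1, 2, 4}  B5 = {2, 4, 6}  B6 = {1, 3, 5}
Tree: B1–B2, B2–B3, B1–B4, B4–B5, B3–B6
Each bag holds 3 vertices, so the decomposition has width 2, which upper-bounds the treewidth. For the lower bound, the 3 vertices {1, 3, 5} are pairwise adjacent, and any tree decomposition puts a clique entirely inside one bag — forcing width ≥ 2. Combining the bounds, tw(G) = 2.

2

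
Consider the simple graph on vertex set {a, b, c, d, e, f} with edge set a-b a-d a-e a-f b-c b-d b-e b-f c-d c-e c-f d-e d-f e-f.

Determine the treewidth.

4

A width-4 tree decomposition is:
Bags: B1 = {b, c, d, e, f}  B2 = {a, b, d, e, f}
Tree: B1–B2
The largest bag has 5 vertices, giving width 4; this decomposition certifies tw(G) ≤ 4. On the other hand G contains the 5-clique {b, c, d, e, f}. A clique must lie in a single bag of any decomposition, so no decomposition can have width below 4. The upper and lower bounds meet at 4, so that is the treewidth.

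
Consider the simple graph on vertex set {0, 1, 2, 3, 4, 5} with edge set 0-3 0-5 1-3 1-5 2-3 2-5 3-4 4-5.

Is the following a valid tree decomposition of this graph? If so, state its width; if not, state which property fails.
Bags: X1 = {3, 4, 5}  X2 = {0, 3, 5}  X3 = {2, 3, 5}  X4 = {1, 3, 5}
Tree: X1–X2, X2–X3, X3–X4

Yes; width 2.

Vertex coverage: the bags together contain {0, 1, 2, 3, 4, 5}, the full vertex set. Edge coverage: each edge of G has both endpoints in at least one bag. Running intersection: for every vertex, the bags containing it form a connected subtree. All three properties hold, so this is a valid tree decomposition of width max|bag| − 1 = 2, and hence tw(G) ≤ 2.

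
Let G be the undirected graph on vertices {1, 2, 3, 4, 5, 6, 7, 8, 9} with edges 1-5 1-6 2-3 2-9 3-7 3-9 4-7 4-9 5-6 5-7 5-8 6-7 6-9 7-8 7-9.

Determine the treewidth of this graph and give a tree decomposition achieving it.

Treewidth 2.
Bags: B1 = {4, 7, 9}  B2 = {3, 7, 9}  B3 = {6, 7, 9}  B4 = {5, 6, 7}  B5 = {1, 5, 6}  B6 = {5, 7, 8}  B7 = {2, 3, 9}
Tree: B1–B2, B1–B3, B3–B4, B4–B5, B4–B6, B2–B7

Every bag has size at most 3, so the width is 3 − 1 = 2 and tw(G) ≤ 2. Conversely, {1, 5, 6} is a clique of size 3, and the vertices of any clique must share a bag in every tree decomposition; so some bag has ≥ 3 vertices and tw(G) ≥ 2. Therefore the treewidth is 2.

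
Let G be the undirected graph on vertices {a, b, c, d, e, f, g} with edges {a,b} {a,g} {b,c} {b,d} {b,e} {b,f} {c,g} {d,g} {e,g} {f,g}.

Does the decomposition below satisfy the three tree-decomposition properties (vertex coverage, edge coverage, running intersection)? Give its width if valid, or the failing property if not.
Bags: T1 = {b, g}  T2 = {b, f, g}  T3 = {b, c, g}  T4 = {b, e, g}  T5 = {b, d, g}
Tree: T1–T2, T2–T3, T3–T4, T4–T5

No — vertex a appears in no bag.

A tree decomposition must satisfy three properties: every vertex lies in some bag; for every edge, both endpoints lie together in some bag; and for every vertex, the bags containing it form a connected subtree. Here vertex a appears in no bag, so the decomposition is invalid.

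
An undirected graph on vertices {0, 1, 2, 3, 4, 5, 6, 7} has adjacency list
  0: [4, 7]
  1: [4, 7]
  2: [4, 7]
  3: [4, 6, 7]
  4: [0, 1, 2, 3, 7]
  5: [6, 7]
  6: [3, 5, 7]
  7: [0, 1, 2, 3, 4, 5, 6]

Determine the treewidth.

2

A width-2 tree decomposition is:
Bags: B1 = {0, 4, 7}  B2 = {2, 4, 7}  B3 = {3, 4, 7}  B4 = {3, 6, 7}  B5 = {1, 4, 7}  B6 = {5, 6, 7}
Tree: B1–B2, B1–B3, B3–B4, B2–B5, B4–B6
The largest bag has 3 vertices, giving width 2; this decomposition certifies tw(G) ≤ 2. On the other hand G contains the 3-clique {0, 4, 7}. A clique must lie in a single bag of any decomposition, so no decomposition can have width below 2. The upper and lower bounds meet at 2, so that is the treewidth.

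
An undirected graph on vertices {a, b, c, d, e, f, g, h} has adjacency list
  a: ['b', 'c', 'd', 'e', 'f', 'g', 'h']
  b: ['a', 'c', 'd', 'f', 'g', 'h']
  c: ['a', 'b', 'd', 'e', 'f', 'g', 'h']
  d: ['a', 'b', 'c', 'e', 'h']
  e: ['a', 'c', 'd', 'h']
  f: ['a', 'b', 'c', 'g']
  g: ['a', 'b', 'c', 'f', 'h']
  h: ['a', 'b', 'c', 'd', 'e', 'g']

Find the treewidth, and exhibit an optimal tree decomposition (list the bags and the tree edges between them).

The largest bag has 5 vertices, giving width 4; this decomposition certifies tw(G) ≤ 4. Conversely, {a, c, d, e, h} is a clique of size 5, and the vertices of any clique must share a bag in every tree decomposition; so some bag has ≥ 5 vertices and tw(G) ≥ 4. Therefore the treewidth is 4.

Treewidth 4.
One such decomposition:
Bags: B1 = {a, b, c, g, h}  B2 = {a, b, c, d, h}  B3 = {a, b, c, f, g}  B4 = {a, c, d, e, h}
Tree: B1–B2, B1–B3, B2–B4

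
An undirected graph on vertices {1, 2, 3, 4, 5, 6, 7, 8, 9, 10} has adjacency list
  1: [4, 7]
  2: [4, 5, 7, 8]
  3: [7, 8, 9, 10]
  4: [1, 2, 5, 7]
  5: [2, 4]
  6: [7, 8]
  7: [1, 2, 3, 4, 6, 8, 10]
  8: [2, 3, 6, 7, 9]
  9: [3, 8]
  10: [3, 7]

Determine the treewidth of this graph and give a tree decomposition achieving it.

Treewidth 2.
Bags: B1 = {2, 7, 8}  B2 = {6, 7, 8}  B3 = {3, 7, 8}  B4 = {2, 4, 7}  B5 = {2, 4, 5}  B6 = {3, 8, 9}  B7 = {3, 7, 10}  B8 = {1, 4, 7}
Tree: B1–B2, B1–B3, B1–B4, B4–B5, B3–B6, B3–B7, B4–B8

Each bag holds 3 vertices, so the decomposition has width 2, which upper-bounds the treewidth. On the other hand G contains the 3-clique {3, 8, 9}. A clique must lie in a single bag of any decomposition, so no decomposition can have width below 2. Combining the bounds, tw(G) = 2.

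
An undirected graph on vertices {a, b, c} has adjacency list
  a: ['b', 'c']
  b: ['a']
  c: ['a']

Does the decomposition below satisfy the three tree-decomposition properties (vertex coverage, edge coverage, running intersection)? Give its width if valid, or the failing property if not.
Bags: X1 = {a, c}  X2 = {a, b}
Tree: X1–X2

Every vertex of G appears in some bag (union = {a, b, c}); every edge is covered by a bag; and for each vertex v the set of bags containing v is connected in the bag tree. The decomposition is therefore valid. The largest bag has 2 vertices, so the width is 1.

Yes; width 1.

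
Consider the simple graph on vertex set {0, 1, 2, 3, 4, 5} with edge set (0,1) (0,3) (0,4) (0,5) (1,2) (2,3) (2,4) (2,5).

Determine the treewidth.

A width-2 tree decomposition is:
Bags: B1 = {0, 2, 4}  B2 = {0, 2, 5}  B3 = {0, 1, 2}  B4 = {0, 2, 3}
Tree: B1–B2, B2–B3, B3–B4
Each bag holds 3 vertices, so the decomposition has width 2, which upper-bounds the treewidth. Since 0–4–2–5–0 is a cycle in G, G is not acyclic. Forests are exactly the graphs of treewidth ≤ 1, so tw(G) ≥ 2. Therefore the treewidth is 2.

2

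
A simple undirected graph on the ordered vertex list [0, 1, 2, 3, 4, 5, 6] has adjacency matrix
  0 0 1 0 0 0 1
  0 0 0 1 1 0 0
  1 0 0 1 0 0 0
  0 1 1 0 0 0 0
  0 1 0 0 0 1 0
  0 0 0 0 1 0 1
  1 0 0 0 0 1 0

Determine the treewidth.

2

A width-2 tree decomposition is:
Bags: B1 = {0, 5, 6}  B2 = {0, 2, 5}  B3 = {2, 3, 5}  B4 = {1, 3, 5}  B5 = {1, 4, 5}
Tree: B1–B2, B2–B3, B3–B4, B4–B5
Every bag has size at most 3, so the width is 3 − 1 = 2 and tw(G) ≤ 2. The edges 5–6–0–2–3–1–4–5 form a cycle, so G is not a tree and its treewidth is at least 2. Hence tw(G) = 2 exactly.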